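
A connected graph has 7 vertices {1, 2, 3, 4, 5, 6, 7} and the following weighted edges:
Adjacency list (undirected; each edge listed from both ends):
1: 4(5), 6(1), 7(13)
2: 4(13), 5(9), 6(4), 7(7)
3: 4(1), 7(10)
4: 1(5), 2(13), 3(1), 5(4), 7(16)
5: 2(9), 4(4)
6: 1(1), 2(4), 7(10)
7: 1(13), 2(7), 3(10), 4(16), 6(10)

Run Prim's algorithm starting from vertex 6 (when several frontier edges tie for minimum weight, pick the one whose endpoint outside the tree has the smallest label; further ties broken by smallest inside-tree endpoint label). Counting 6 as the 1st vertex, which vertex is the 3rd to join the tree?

Prim, starting at 6.
Step 1: frontier [1 6 1, 2 6 4, 6 7 10] → take 1 6 (1); add 1.
Step 2: frontier [1 4 5, 1 7 13, 2 6 4, 6 7 10] → take 2 6 (4); add 2.
Step 3: frontier [1 4 5, 1 7 13, 2 7 7, 2 5 9, 2 4 13, 6 7 10] → take 1 4 (5); add 4.
Step 4: frontier [1 7 13, 2 7 7, 2 5 9, 3 4 1, 4 5 4, 4 7 16, 6 7 10] → take 3 4 (1); add 3.
Step 5: frontier [1 7 13, 2 7 7, 2 5 9, 3 7 10, 4 5 4, 4 7 16, 6 7 10] → take 4 5 (4); add 5.
Step 6: frontier [1 7 13, 2 7 7, 3 7 10, 4 7 16, 6 7 10] → take 2 7 (7); add 7.
Vertex order: 6, 1, 2, 4, 3, 5, 7. The 3rd vertex is 2.

2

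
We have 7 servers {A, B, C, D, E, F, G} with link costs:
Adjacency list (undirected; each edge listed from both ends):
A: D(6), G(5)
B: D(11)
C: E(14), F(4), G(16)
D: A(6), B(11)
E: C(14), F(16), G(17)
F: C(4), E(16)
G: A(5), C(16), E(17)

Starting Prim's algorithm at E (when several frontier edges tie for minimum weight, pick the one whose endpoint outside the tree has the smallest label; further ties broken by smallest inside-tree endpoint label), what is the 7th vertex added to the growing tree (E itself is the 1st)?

B

Prim's algorithm from E:
Step 1: frontier [C–E 14, E–F 16, E–G 17] → take C–E (14); add C.
Step 2: frontier [C–F 4, C–G 16, E–F 16, E–G 17] → take C–F (4); add F.
Step 3: frontier [C–G 16, E–G 17] → take C–G (16); add G.
Step 4: frontier [A–G 5] → take A–G (5); add A.
Step 5: frontier [A–D 6] → take A–D (6); add D.
Step 6: frontier [B–D 11] → take B–D (11); add B.
Vertex order: E, C, F, G, A, D, B. The 7th vertex is B.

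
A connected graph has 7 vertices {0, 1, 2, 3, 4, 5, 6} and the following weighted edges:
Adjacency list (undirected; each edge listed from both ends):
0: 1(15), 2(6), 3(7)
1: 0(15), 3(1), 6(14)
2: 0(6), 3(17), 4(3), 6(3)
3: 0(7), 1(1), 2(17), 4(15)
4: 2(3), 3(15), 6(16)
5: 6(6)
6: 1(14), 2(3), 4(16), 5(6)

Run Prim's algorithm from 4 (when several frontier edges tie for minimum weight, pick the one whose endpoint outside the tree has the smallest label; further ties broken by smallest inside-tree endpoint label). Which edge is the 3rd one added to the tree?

Grow the tree from 4 using Prim:
Step 1: frontier [2—4 3, 3—4 15, 4—6 16] → take 2—4 (3); add 2.
Step 2: frontier [2—6 3, 0—2 6, 2—3 17, 3—4 15, 4—6 16] → take 2—6 (3); add 6.
Step 3: frontier [0—2 6, 2—3 17, 3—4 15, 5—6 6, 1—6 14] → take 0—2 (6); add 0.
Step 4: frontier [0—3 7, 0—1 15, 2—3 17, 3—4 15, 5—6 6, 1—6 14] → take 5—6 (6); add 5.
Step 5: frontier [0—3 7, 0—1 15, 2—3 17, 3—4 15, 1—6 14] → take 0—3 (7); add 3.
Step 6: frontier [0—1 15, 1—3 1, 1—6 14] → take 1—3 (1); add 1.
The 3rd edge added is 0—2.

0-2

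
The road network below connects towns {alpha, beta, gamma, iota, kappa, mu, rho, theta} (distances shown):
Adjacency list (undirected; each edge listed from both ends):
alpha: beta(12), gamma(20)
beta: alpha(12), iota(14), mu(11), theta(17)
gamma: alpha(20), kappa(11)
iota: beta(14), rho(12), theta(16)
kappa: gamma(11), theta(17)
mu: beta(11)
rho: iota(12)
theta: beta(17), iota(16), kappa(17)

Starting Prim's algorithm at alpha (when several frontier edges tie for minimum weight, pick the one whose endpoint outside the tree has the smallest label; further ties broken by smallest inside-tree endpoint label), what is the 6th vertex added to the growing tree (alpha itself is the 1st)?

theta

Grow the tree from alpha using Prim:
Step 1: cheapest edge leaving the tree is alpha—beta (12); add beta.
Step 2: cheapest edge leaving the tree is beta—mu (11); add mu.
Step 3: cheapest edge leaving the tree is beta—iota (14); add iota.
Step 4: cheapest edge leaving the tree is iota—rho (12); add rho.
Step 5: cheapest edge leaving the tree is iota—theta (16); add theta.
Step 6: cheapest edge leaving the tree is kappa—theta (17); add kappa.
Step 7: cheapest edge leaving the tree is gamma—kappa (11); add gamma.
Vertex order: alpha, beta, mu, iota, rho, theta, kappa, gamma. The 6th vertex is theta.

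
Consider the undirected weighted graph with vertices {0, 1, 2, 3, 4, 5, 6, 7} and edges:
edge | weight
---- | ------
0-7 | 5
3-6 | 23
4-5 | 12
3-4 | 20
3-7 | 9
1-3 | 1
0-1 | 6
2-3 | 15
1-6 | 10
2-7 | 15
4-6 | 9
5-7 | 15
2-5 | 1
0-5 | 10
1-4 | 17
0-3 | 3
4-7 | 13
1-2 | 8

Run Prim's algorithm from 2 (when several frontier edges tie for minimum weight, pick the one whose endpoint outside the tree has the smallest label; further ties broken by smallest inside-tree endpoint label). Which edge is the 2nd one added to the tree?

1-2

Grow the tree from 2 using Prim:
Step 1: cheapest edge leaving the tree is 2-5 (1); add 5.
Step 2: cheapest edge leaving the tree is 1-2 (8); add 1.
Step 3: cheapest edge leaving the tree is 1-3 (1); add 3.
Step 4: cheapest edge leaving the tree is 0-3 (3); add 0.
Step 5: cheapest edge leaving the tree is 0-7 (5); add 7.
Step 6: cheapest edge leaving the tree is 1-6 (10); add 6.
Step 7: cheapest edge leaving the tree is 4-6 (9); add 4.
The 2nd edge added is 1-2.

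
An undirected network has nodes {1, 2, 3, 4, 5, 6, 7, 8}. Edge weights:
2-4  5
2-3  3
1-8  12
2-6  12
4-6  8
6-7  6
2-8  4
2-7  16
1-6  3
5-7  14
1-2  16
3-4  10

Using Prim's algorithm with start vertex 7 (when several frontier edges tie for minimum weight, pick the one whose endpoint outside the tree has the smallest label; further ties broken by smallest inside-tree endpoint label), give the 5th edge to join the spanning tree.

Grow the tree from 7 using Prim:
Step 1: cheapest edge leaving the tree is 6-7 (6); add 6.
Step 2: cheapest edge leaving the tree is 1-6 (3); add 1.
Step 3: cheapest edge leaving the tree is 4-6 (8); add 4.
Step 4: cheapest edge leaving the tree is 2-4 (5); add 2.
Step 5: cheapest edge leaving the tree is 2-3 (3); add 3.
Step 6: cheapest edge leaving the tree is 2-8 (4); add 8.
Step 7: cheapest edge leaving the tree is 5-7 (14); add 5.
The 5th edge added is 2-3.

2-3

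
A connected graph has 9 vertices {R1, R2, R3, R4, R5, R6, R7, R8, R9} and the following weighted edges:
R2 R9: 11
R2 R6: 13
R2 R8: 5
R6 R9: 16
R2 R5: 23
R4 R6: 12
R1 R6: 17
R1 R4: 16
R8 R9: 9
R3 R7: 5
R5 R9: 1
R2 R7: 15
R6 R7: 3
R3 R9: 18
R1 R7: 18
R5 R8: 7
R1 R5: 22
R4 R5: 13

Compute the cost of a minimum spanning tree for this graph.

Prim's algorithm from R2:
Step 1: cheapest edge leaving the tree is R2 R8 (5); add R8.
Step 2: cheapest edge leaving the tree is R5 R8 (7); add R5.
Step 3: cheapest edge leaving the tree is R5 R9 (1); add R9.
Step 4: cheapest edge leaving the tree is R4 R5 (13); add R4.
Step 5: cheapest edge leaving the tree is R4 R6 (12); add R6.
Step 6: cheapest edge leaving the tree is R6 R7 (3); add R7.
Step 7: cheapest edge leaving the tree is R3 R7 (5); add R3.
Step 8: cheapest edge leaving the tree is R1 R4 (16); add R1.
MST edges: R2 R8, R5 R8, R5 R9, R4 R5, R4 R6, R6 R7, R3 R7, R1 R4; total weight 5+7+1+13+12+3+5+16 = 62.

62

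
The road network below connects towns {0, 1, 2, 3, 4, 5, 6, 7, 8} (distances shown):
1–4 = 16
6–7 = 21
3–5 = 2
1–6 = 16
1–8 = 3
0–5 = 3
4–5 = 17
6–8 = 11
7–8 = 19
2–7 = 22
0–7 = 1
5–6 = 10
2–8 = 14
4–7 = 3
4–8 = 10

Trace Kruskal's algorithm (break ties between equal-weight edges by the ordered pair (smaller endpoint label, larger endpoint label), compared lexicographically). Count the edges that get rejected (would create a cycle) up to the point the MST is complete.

Kruskal's algorithm — process edges by increasing weight (ties by edge label):
0–7 (1): add — endpoints in different components.
3–5 (2): add — endpoints in different components.
0–5 (3): add — endpoints in different components.
1–8 (3): add — endpoints in different components.
4–7 (3): add — endpoints in different components.
4–8 (10): add — endpoints in different components.
5–6 (10): add — endpoints in different components.
6–8 (11): skip — 6 and 8 already connected.
2–8 (14): add — endpoints in different components.
Edges rejected before the tree was complete: 1.

1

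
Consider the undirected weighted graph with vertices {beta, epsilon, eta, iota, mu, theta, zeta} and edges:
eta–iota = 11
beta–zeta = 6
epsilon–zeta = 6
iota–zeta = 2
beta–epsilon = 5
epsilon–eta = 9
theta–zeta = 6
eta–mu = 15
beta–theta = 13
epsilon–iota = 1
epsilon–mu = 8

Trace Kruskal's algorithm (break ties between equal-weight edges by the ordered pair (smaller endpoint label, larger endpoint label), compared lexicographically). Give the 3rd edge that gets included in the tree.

beta-epsilon

Kruskal's algorithm — process edges by increasing weight (ties by edge label):
epsilon–iota (1): add — endpoints in different components.
iota–zeta (2): add — endpoints in different components.
beta–epsilon (5): add — endpoints in different components.
beta–zeta (6): skip — beta and zeta already connected.
epsilon–zeta (6): skip — zeta and epsilon already connected.
theta–zeta (6): add — endpoints in different components.
epsilon–mu (8): add — endpoints in different components.
epsilon–eta (9): add — endpoints in different components.
The 3rd edge added is beta–epsilon.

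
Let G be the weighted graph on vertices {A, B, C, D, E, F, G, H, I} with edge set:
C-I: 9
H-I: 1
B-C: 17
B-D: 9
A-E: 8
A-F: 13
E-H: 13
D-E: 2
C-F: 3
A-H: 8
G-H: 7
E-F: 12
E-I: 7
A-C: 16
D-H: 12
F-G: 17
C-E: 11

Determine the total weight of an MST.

Kruskal's algorithm — process edges by increasing weight (ties by edge label):
H-I (1): add — endpoints in different components.
D-E (2): add — endpoints in different components.
C-F (3): add — endpoints in different components.
E-I (7): add — endpoints in different components.
G-H (7): add — endpoints in different components.
A-E (8): add — endpoints in different components.
A-H (8): skip — A and H already connected.
B-D (9): add — endpoints in different components.
C-I (9): add — endpoints in different components.
MST edges: H-I, D-E, C-F, E-I, G-H, A-E, B-D, C-I; total weight 1+2+3+7+7+8+9+9 = 46.

46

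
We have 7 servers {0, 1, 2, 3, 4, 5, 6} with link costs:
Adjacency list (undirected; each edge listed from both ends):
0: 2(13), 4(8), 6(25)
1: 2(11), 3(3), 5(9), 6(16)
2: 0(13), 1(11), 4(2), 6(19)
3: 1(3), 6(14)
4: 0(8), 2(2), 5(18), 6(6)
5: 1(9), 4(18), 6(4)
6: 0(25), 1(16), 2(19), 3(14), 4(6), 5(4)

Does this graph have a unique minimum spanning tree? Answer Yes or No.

Yes

Kruskal's algorithm — process edges by increasing weight (ties by edge label):
2 4 (2): add. Components now {0} {1} {2,4} {3} {5} {6}
1 3 (3): add. Components now {0} {1,3} {2,4} {5} {6}
5 6 (4): add. Components now {0} {1,3} {2,4} {5,6}
4 6 (6): add. Components now {0} {1,3} {2,4,5,6}
0 4 (8): add. Components now {0,2,4,5,6} {1,3}
1 5 (9): add. Components now {0,1,2,3,4,5,6}
Every non-tree edge has weight strictly greater than the heaviest edge on the tree path between its endpoints, so the MST is unique.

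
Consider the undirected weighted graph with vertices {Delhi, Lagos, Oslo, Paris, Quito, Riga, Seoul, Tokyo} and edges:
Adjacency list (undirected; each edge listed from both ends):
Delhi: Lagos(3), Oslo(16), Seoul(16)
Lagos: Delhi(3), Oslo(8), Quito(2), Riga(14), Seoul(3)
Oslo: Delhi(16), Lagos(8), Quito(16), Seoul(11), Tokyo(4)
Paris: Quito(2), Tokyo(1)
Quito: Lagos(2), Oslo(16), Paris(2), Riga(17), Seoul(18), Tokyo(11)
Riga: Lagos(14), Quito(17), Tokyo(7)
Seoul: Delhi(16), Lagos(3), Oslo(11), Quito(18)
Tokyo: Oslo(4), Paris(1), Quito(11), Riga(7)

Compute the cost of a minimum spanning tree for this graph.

22

Prim, starting at Oslo.
Step 1: cheapest edge leaving the tree is Oslo-Tokyo (4); add Tokyo.
Step 2: cheapest edge leaving the tree is Paris-Tokyo (1); add Paris.
Step 3: cheapest edge leaving the tree is Paris-Quito (2); add Quito.
Step 4: cheapest edge leaving the tree is Lagos-Quito (2); add Lagos.
Step 5: cheapest edge leaving the tree is Delhi-Lagos (3); add Delhi.
Step 6: cheapest edge leaving the tree is Lagos-Seoul (3); add Seoul.
Step 7: cheapest edge leaving the tree is Riga-Tokyo (7); add Riga.
MST edges: Oslo-Tokyo, Paris-Tokyo, Paris-Quito, Lagos-Quito, Delhi-Lagos, Lagos-Seoul, Riga-Tokyo; total weight 4+1+2+2+3+3+7 = 22.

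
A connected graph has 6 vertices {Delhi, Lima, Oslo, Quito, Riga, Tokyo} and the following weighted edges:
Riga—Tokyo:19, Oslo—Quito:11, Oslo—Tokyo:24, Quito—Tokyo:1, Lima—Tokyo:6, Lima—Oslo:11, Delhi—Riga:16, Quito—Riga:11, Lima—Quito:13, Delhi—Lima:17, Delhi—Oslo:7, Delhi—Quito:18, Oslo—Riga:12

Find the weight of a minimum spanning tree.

36

Prim, starting at Lima.
Step 1: cheapest edge leaving the tree is Lima—Tokyo (6); add Tokyo.
Step 2: cheapest edge leaving the tree is Quito—Tokyo (1); add Quito.
Step 3: cheapest edge leaving the tree is Lima—Oslo (11); add Oslo.
Step 4: cheapest edge leaving the tree is Delhi—Oslo (7); add Delhi.
Step 5: cheapest edge leaving the tree is Quito—Riga (11); add Riga.
MST edges: Lima—Tokyo, Quito—Tokyo, Lima—Oslo, Delhi—Oslo, Quito—Riga; total weight 6+1+11+7+11 = 36.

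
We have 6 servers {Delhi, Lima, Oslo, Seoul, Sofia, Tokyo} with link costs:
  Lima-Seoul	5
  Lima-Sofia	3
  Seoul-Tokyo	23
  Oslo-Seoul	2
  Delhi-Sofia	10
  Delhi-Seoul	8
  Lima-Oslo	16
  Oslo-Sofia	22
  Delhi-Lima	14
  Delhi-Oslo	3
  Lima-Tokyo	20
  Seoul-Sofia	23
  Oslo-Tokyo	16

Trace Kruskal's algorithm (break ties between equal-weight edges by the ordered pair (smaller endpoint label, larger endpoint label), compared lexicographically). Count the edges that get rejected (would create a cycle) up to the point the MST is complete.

4

Sort edges by weight, then run Kruskal:
Oslo-Seoul (2): add. Components now {Sofia} {Tokyo} {Delhi} {Oslo,Seoul} {Lima}
Delhi-Oslo (3): add. Components now {Sofia} {Tokyo} {Delhi,Oslo,Seoul} {Lima}
Lima-Sofia (3): add. Components now {Lima,Sofia} {Tokyo} {Delhi,Oslo,Seoul}
Lima-Seoul (5): add. Components now {Delhi,Lima,Oslo,Seoul,Sofia} {Tokyo}
Delhi-Seoul (8): skip — Delhi and Seoul already connected.
Delhi-Sofia (10): skip — Sofia and Delhi already connected.
Delhi-Lima (14): skip — Delhi and Lima already connected.
Lima-Oslo (16): skip — Oslo and Lima already connected.
Oslo-Tokyo (16): add. Components now {Delhi,Lima,Oslo,Seoul,Sofia,Tokyo}
Edges rejected before the tree was complete: 4.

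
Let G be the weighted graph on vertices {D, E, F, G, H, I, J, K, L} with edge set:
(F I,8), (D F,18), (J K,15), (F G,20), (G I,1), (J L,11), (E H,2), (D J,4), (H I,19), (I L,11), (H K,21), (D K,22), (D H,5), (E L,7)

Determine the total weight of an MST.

53

Sort edges by weight, then run Kruskal:
G I (1): add — endpoints in different components.
E H (2): add — endpoints in different components.
D J (4): add — endpoints in different components.
D H (5): add — endpoints in different components.
E L (7): add — endpoints in different components.
F I (8): add — endpoints in different components.
I L (11): add — endpoints in different components.
J L (11): skip — J and L already connected.
J K (15): add — endpoints in different components.
MST edges: G I, E H, D J, D H, E L, F I, I L, J K; total weight 1+2+4+5+7+8+11+15 = 53.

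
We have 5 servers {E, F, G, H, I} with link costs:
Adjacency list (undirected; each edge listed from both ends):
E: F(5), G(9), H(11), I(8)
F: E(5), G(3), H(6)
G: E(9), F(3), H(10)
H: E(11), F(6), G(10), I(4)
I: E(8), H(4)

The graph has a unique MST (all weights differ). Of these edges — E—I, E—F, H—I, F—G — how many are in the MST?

3

Kruskal's algorithm — process edges by increasing weight (ties by edge label):
F—G (3): add — endpoints in different components.
H—I (4): add — endpoints in different components.
E—F (5): add — endpoints in different components.
F—H (6): add — endpoints in different components.
MST edge set: {F—G, H—I, E—F, F—H}.
Of the listed edges, {E—F, H—I, F—G} are in the MST → 3.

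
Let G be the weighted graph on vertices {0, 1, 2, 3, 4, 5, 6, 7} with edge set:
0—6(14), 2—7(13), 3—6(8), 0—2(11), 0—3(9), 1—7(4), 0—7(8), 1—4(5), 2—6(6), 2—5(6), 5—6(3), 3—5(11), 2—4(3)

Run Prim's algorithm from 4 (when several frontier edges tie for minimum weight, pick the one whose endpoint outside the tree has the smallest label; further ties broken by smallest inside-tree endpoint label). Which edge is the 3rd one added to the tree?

Grow the tree from 4 using Prim:
Step 1: cheapest edge leaving the tree is 2—4 (3); add 2.
Step 2: cheapest edge leaving the tree is 1—4 (5); add 1.
Step 3: cheapest edge leaving the tree is 1—7 (4); add 7.
Step 4: cheapest edge leaving the tree is 2—5 (6); add 5.
Step 5: cheapest edge leaving the tree is 5—6 (3); add 6.
Step 6: cheapest edge leaving the tree is 0—7 (8); add 0.
Step 7: cheapest edge leaving the tree is 3—6 (8); add 3.
The 3rd edge added is 1—7.

1-7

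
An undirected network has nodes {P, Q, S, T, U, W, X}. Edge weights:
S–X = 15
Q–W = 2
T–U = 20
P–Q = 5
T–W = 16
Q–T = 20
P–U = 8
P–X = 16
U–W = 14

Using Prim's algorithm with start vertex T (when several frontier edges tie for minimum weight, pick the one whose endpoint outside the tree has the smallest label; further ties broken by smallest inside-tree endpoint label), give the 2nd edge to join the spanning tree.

Q-W

Grow the tree from T using Prim:
Step 1: cheapest edge leaving the tree is T–W (16); add W.
Step 2: cheapest edge leaving the tree is Q–W (2); add Q.
Step 3: cheapest edge leaving the tree is P–Q (5); add P.
Step 4: cheapest edge leaving the tree is P–U (8); add U.
Step 5: cheapest edge leaving the tree is P–X (16); add X.
Step 6: cheapest edge leaving the tree is S–X (15); add S.
The 2nd edge added is Q–W.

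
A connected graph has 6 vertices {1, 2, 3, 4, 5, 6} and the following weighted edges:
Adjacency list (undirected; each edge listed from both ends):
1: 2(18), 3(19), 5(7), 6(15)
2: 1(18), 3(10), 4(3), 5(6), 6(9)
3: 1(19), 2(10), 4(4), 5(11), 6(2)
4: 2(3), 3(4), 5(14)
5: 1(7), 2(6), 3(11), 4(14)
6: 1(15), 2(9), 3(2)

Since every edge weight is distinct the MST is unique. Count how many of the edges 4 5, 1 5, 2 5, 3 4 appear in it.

3

Kruskal: consider edges lightest-first.
3 6 (2): add — endpoints in different components.
2 4 (3): add — endpoints in different components.
3 4 (4): add — endpoints in different components.
2 5 (6): add — endpoints in different components.
1 5 (7): add — endpoints in different components.
MST edge set: {3 6, 2 4, 3 4, 2 5, 1 5}.
Of the listed edges, {1 5, 2 5, 3 4} are in the MST → 3.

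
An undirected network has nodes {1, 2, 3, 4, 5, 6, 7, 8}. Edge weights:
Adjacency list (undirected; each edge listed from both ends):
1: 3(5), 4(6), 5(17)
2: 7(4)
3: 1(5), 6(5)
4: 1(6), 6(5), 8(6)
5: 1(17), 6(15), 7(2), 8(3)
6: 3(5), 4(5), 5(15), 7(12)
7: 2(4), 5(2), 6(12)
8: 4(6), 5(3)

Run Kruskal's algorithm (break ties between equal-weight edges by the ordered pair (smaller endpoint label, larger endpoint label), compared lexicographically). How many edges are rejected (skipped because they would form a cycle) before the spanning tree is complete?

Kruskal's algorithm — process edges by increasing weight (ties by edge label):
5 7 (2): add — endpoints in different components.
5 8 (3): add — endpoints in different components.
2 7 (4): add — endpoints in different components.
1 3 (5): add — endpoints in different components.
3 6 (5): add — endpoints in different components.
4 6 (5): add — endpoints in different components.
1 4 (6): skip — 1 and 4 already connected.
4 8 (6): add — endpoints in different components.
Edges rejected before the tree was complete: 1.

1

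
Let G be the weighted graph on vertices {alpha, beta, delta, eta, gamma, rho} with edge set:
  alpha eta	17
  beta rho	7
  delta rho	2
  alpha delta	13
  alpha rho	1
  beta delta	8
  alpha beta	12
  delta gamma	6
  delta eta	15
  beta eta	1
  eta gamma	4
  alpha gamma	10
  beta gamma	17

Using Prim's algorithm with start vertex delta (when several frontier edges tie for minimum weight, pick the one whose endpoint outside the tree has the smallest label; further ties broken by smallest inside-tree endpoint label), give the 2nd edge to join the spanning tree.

Grow the tree from delta using Prim:
Step 1: frontier [delta rho 2, delta gamma 6, beta delta 8, alpha delta 13, delta eta 15] → take delta rho (2); add rho.
Step 2: frontier [delta gamma 6, beta delta 8, alpha delta 13, delta eta 15, alpha rho 1, beta rho 7] → take alpha rho (1); add alpha.
Step 3: frontier [alpha gamma 10, alpha beta 12, alpha eta 17, delta gamma 6, beta delta 8, delta eta 15, beta rho 7] → take delta gamma (6); add gamma.
Step 4: frontier [alpha beta 12, alpha eta 17, beta delta 8, delta eta 15, eta gamma 4, beta gamma 17, beta rho 7] → take eta gamma (4); add eta.
Step 5: frontier [alpha beta 12, beta delta 8, beta eta 1, beta gamma 17, beta rho 7] → take beta eta (1); add beta.
The 2nd edge added is alpha rho.

alpha-rho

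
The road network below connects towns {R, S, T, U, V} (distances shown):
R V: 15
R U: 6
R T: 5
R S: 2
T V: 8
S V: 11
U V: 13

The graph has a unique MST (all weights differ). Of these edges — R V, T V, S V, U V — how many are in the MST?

Kruskal: consider edges lightest-first.
R S (2): add. Components now {R,S} {T} {U} {V}
R T (5): add. Components now {R,S,T} {U} {V}
R U (6): add. Components now {R,S,T,U} {V}
T V (8): add. Components now {R,S,T,U,V}
MST edge set: {R S, R T, R U, T V}.
Of the listed edges, {T V} are in the MST → 1.

1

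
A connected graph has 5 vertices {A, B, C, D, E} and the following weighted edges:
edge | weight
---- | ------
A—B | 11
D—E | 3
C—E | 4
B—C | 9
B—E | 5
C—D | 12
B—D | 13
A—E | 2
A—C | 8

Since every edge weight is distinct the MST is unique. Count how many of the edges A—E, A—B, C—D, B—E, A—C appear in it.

Sort edges by weight, then run Kruskal:
A—E (2): add. Components now {A,E} {B} {C} {D}
D—E (3): add. Components now {A,D,E} {B} {C}
C—E (4): add. Components now {A,C,D,E} {B}
B—E (5): add. Components now {A,B,C,D,E}
MST edge set: {A—E, D—E, C—E, B—E}.
Of the listed edges, {A—E, B—E} are in the MST → 2.

2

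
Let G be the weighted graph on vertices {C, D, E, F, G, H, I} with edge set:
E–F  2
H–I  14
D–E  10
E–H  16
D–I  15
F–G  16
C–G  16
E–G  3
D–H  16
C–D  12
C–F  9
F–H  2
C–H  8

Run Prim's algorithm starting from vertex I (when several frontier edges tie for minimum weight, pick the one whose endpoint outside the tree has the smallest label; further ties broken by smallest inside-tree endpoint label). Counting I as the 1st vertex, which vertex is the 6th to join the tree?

Grow the tree from I using Prim:
Step 1: frontier [H–I 14, D–I 15] → take H–I (14); add H.
Step 2: frontier [F–H 2, C–H 8, D–H 16, E–H 16, D–I 15] → take F–H (2); add F.
Step 3: frontier [E–F 2, C–F 9, F–G 16, C–H 8, D–H 16, E–H 16, D–I 15] → take E–F (2); add E.
Step 4: frontier [E–G 3, D–E 10, C–F 9, F–G 16, C–H 8, D–H 16, D–I 15] → take E–G (3); add G.
Step 5: frontier [D–E 10, C–F 9, C–G 16, C–H 8, D–H 16, D–I 15] → take C–H (8); add C.
Step 6: frontier [C–D 12, D–E 10, D–H 16, D–I 15] → take D–E (10); add D.
Vertex order: I, H, F, E, G, C, D. The 6th vertex is C.

C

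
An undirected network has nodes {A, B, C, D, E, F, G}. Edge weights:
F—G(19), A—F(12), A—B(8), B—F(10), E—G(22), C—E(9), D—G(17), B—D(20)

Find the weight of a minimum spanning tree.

Prim, starting at E.
Step 1: cheapest edge leaving the tree is C—E (9); add C.
Step 2: cheapest edge leaving the tree is E—G (22); add G.
Step 3: cheapest edge leaving the tree is D—G (17); add D.
Step 4: cheapest edge leaving the tree is F—G (19); add F.
Step 5: cheapest edge leaving the tree is B—F (10); add B.
Step 6: cheapest edge leaving the tree is A—B (8); add A.
MST edges: C—E, E—G, D—G, F—G, B—F, A—B; total weight 9+22+17+19+10+8 = 85.

85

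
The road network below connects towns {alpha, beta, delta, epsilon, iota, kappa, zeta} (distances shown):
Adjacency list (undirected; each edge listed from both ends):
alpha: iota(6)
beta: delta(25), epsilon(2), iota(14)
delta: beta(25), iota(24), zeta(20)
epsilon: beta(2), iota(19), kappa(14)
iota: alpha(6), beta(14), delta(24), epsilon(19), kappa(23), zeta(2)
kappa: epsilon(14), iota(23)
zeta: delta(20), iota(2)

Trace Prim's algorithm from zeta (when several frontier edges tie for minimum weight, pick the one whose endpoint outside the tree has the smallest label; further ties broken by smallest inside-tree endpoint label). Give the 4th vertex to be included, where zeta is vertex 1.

Grow the tree from zeta using Prim:
Step 1: cheapest edge leaving the tree is iota–zeta (2); add iota.
Step 2: cheapest edge leaving the tree is alpha–iota (6); add alpha.
Step 3: cheapest edge leaving the tree is beta–iota (14); add beta.
Step 4: cheapest edge leaving the tree is beta–epsilon (2); add epsilon.
Step 5: cheapest edge leaving the tree is epsilon–kappa (14); add kappa.
Step 6: cheapest edge leaving the tree is delta–zeta (20); add delta.
Vertex order: zeta, iota, alpha, beta, epsilon, kappa, delta. The 4th vertex is beta.

beta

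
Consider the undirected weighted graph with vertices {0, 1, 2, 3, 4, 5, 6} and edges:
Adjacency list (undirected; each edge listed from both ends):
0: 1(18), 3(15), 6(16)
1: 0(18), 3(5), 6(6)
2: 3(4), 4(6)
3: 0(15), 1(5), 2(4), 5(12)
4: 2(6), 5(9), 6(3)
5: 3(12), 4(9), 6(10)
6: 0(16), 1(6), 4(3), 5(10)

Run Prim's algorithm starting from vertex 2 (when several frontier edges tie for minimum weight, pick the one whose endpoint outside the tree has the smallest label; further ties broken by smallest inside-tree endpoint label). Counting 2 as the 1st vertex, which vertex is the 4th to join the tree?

4

Prim's algorithm from 2:
Step 1: cheapest edge leaving the tree is 2–3 (4); add 3.
Step 2: cheapest edge leaving the tree is 1–3 (5); add 1.
Step 3: cheapest edge leaving the tree is 2–4 (6); add 4.
Step 4: cheapest edge leaving the tree is 4–6 (3); add 6.
Step 5: cheapest edge leaving the tree is 4–5 (9); add 5.
Step 6: cheapest edge leaving the tree is 0–3 (15); add 0.
Vertex order: 2, 3, 1, 4, 6, 5, 0. The 4th vertex is 4.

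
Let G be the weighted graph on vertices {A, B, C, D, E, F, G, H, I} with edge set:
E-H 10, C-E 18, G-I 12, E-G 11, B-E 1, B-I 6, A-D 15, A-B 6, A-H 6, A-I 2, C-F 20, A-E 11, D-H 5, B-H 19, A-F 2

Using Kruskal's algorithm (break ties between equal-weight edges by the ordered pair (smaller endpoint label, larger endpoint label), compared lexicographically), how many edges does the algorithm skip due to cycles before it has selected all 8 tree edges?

Sort edges by weight, then run Kruskal:
B-E (1): add — endpoints in different components.
A-F (2): add — endpoints in different components.
A-I (2): add — endpoints in different components.
D-H (5): add — endpoints in different components.
A-B (6): add — endpoints in different components.
A-H (6): add — endpoints in different components.
B-I (6): skip — B and I already connected.
E-H (10): skip — E and H already connected.
A-E (11): skip — A and E already connected.
E-G (11): add — endpoints in different components.
G-I (12): skip — G and I already connected.
A-D (15): skip — A and D already connected.
C-E (18): add — endpoints in different components.
Edges rejected before the tree was complete: 5.

5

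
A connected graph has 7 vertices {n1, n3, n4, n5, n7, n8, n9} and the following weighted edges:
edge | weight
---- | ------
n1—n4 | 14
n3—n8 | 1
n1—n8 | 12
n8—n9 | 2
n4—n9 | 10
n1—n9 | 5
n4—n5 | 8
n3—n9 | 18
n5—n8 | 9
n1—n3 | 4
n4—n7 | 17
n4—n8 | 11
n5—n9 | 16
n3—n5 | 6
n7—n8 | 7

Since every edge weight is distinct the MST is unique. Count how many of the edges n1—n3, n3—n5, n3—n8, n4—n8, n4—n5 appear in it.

4

Sort edges by weight, then run Kruskal:
n3—n8 (1): add. Components now {n3,n8} {n1} {n9} {n5} {n4} {n7}
n8—n9 (2): add. Components now {n3,n8,n9} {n1} {n5} {n4} {n7}
n1—n3 (4): add. Components now {n1,n3,n8,n9} {n5} {n4} {n7}
n1—n9 (5): skip — n1 and n9 already connected.
n3—n5 (6): add. Components now {n1,n3,n5,n8,n9} {n4} {n7}
n7—n8 (7): add. Components now {n1,n3,n5,n7,n8,n9} {n4}
n4—n5 (8): add. Components now {n1,n3,n4,n5,n7,n8,n9}
MST edge set: {n3—n8, n8—n9, n1—n3, n3—n5, n7—n8, n4—n5}.
Of the listed edges, {n1—n3, n3—n5, n3—n8, n4—n5} are in the MST → 4.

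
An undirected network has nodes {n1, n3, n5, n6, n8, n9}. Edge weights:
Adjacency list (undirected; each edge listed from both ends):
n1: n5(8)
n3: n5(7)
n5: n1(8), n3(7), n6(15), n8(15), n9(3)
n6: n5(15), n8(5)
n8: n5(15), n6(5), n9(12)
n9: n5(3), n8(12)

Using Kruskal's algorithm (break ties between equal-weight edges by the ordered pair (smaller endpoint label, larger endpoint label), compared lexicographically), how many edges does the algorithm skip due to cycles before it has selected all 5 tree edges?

0

Kruskal's algorithm — process edges by increasing weight (ties by edge label):
n5-n9 (3): add — endpoints in different components.
n6-n8 (5): add — endpoints in different components.
n3-n5 (7): add — endpoints in different components.
n1-n5 (8): add — endpoints in different components.
n8-n9 (12): add — endpoints in different components.
Edges rejected before the tree was complete: 0.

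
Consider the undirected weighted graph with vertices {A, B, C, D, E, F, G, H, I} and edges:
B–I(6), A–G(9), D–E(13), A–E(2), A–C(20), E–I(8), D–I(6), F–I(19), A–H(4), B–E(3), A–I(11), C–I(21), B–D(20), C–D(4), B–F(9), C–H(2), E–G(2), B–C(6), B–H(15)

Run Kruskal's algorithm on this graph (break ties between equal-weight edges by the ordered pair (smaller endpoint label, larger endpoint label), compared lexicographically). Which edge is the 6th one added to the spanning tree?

C-D

Sort edges by weight, then run Kruskal:
A–E (2): add — endpoints in different components.
C–H (2): add — endpoints in different components.
E–G (2): add — endpoints in different components.
B–E (3): add — endpoints in different components.
A–H (4): add — endpoints in different components.
C–D (4): add — endpoints in different components.
B–C (6): skip — B and C already connected.
B–I (6): add — endpoints in different components.
D–I (6): skip — D and I already connected.
E–I (8): skip — E and I already connected.
A–G (9): skip — A and G already connected.
B–F (9): add — endpoints in different components.
The 6th edge added is C–D.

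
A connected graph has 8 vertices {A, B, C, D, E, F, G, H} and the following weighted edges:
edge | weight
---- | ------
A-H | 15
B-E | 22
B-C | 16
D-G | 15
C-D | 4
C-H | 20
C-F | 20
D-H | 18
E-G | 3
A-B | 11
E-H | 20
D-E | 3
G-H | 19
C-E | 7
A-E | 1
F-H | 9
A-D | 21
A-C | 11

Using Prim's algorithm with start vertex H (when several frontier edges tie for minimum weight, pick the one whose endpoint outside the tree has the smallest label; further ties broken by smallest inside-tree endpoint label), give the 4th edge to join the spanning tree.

D-E

Prim, starting at H.
Step 1: cheapest edge leaving the tree is F-H (9); add F.
Step 2: cheapest edge leaving the tree is A-H (15); add A.
Step 3: cheapest edge leaving the tree is A-E (1); add E.
Step 4: cheapest edge leaving the tree is D-E (3); add D.
Step 5: cheapest edge leaving the tree is E-G (3); add G.
Step 6: cheapest edge leaving the tree is C-D (4); add C.
Step 7: cheapest edge leaving the tree is A-B (11); add B.
The 4th edge added is D-E.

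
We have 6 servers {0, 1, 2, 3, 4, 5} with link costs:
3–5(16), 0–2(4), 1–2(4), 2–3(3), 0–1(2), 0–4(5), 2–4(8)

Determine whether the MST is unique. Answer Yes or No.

No

Sort edges by weight, then run Kruskal:
0–1 (2): add. Components now {0,1} {2} {3} {4} {5}
2–3 (3): add. Components now {0,1} {2,3} {4} {5}
0–2 (4): add. Components now {0,1,2,3} {4} {5}
1–2 (4): skip — 1 and 2 already connected.
0–4 (5): add. Components now {0,1,2,3,4} {5}
2–4 (8): skip — 2 and 4 already connected.
3–5 (16): add. Components now {0,1,2,3,4,5}
Non-tree edge 1–2 has weight 4, equal to the heaviest edge on its tree cycle — swapping gives another MST of the same weight. Not unique.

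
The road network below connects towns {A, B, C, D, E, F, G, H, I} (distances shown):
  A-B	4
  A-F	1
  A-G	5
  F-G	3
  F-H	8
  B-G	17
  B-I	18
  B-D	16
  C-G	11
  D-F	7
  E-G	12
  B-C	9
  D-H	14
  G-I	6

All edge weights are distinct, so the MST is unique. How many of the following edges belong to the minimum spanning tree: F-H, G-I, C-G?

Kruskal's algorithm — process edges by increasing weight (ties by edge label):
A-F (1): add — endpoints in different components.
F-G (3): add — endpoints in different components.
A-B (4): add — endpoints in different components.
A-G (5): skip — A and G already connected.
G-I (6): add — endpoints in different components.
D-F (7): add — endpoints in different components.
F-H (8): add — endpoints in different components.
B-C (9): add — endpoints in different components.
C-G (11): skip — C and G already connected.
E-G (12): add — endpoints in different components.
MST edge set: {A-F, F-G, A-B, G-I, D-F, F-H, B-C, E-G}.
Of the listed edges, {F-H, G-I} are in the MST → 2.

2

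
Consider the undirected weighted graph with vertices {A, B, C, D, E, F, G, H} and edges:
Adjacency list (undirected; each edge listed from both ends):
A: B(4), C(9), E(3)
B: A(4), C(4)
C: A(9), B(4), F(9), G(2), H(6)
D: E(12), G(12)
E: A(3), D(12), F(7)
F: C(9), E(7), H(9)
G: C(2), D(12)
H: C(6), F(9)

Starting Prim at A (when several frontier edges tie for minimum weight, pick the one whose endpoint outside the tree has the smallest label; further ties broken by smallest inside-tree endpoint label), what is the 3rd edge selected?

B-C

Grow the tree from A using Prim:
Step 1: cheapest edge leaving the tree is A–E (3); add E.
Step 2: cheapest edge leaving the tree is A–B (4); add B.
Step 3: cheapest edge leaving the tree is B–C (4); add C.
Step 4: cheapest edge leaving the tree is C–G (2); add G.
Step 5: cheapest edge leaving the tree is C–H (6); add H.
Step 6: cheapest edge leaving the tree is E–F (7); add F.
Step 7: cheapest edge leaving the tree is D–E (12); add D.
The 3rd edge added is B–C.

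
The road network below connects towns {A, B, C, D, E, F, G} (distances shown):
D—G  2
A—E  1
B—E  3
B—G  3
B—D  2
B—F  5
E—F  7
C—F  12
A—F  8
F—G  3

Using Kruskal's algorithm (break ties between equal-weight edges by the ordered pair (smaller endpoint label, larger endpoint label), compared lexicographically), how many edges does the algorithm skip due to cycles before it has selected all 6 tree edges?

4

Kruskal's algorithm — process edges by increasing weight (ties by edge label):
A—E (1): add — endpoints in different components.
B—D (2): add — endpoints in different components.
D—G (2): add — endpoints in different components.
B—E (3): add — endpoints in different components.
B—G (3): skip — B and G already connected.
F—G (3): add — endpoints in different components.
B—F (5): skip — B and F already connected.
E—F (7): skip — E and F already connected.
A—F (8): skip — A and F already connected.
C—F (12): add — endpoints in different components.
Edges rejected before the tree was complete: 4.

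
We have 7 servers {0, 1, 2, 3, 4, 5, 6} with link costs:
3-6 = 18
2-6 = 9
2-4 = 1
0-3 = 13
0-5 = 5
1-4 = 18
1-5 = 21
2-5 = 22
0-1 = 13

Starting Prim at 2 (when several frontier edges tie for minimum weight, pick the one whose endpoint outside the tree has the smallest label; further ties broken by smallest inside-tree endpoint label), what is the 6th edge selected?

Grow the tree from 2 using Prim:
Step 1: cheapest edge leaving the tree is 2-4 (1); add 4.
Step 2: cheapest edge leaving the tree is 2-6 (9); add 6.
Step 3: cheapest edge leaving the tree is 1-4 (18); add 1.
Step 4: cheapest edge leaving the tree is 0-1 (13); add 0.
Step 5: cheapest edge leaving the tree is 0-5 (5); add 5.
Step 6: cheapest edge leaving the tree is 0-3 (13); add 3.
The 6th edge added is 0-3.

0-3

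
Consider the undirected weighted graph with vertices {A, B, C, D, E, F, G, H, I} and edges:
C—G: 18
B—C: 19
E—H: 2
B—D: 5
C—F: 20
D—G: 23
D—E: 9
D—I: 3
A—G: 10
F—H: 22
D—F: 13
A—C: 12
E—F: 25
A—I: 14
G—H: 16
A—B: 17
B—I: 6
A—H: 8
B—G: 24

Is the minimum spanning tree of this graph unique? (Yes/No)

Sort edges by weight, then run Kruskal:
E—H (2): add — endpoints in different components.
D—I (3): add — endpoints in different components.
B—D (5): add — endpoints in different components.
B—I (6): skip — B and I already connected.
A—H (8): add — endpoints in different components.
D—E (9): add — endpoints in different components.
A—G (10): add — endpoints in different components.
A—C (12): add — endpoints in different components.
D—F (13): add — endpoints in different components.
Every non-tree edge has weight strictly greater than the heaviest edge on the tree path between its endpoints, so the MST is unique.

Yes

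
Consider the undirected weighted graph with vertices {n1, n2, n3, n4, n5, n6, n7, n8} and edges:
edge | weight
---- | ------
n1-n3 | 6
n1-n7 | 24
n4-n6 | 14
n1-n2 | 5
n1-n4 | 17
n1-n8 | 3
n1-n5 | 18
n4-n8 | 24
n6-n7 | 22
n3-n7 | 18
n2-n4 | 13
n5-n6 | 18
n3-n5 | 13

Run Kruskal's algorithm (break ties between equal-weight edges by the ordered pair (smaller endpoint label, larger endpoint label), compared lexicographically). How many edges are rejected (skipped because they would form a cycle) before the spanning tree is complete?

2

Kruskal's algorithm — process edges by increasing weight (ties by edge label):
n1-n8 (3): add — endpoints in different components.
n1-n2 (5): add — endpoints in different components.
n1-n3 (6): add — endpoints in different components.
n2-n4 (13): add — endpoints in different components.
n3-n5 (13): add — endpoints in different components.
n4-n6 (14): add — endpoints in different components.
n1-n4 (17): skip — n4 and n1 already connected.
n1-n5 (18): skip — n5 and n1 already connected.
n3-n7 (18): add — endpoints in different components.
Edges rejected before the tree was complete: 2.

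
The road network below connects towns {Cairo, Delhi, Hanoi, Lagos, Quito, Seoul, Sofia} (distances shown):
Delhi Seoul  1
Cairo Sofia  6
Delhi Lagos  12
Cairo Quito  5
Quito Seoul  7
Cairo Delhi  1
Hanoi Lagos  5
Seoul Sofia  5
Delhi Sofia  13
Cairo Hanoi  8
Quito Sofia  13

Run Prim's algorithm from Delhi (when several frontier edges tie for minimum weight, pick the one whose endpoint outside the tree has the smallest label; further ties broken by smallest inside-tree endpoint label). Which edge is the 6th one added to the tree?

Hanoi-Lagos

Grow the tree from Delhi using Prim:
Step 1: frontier [Cairo Delhi 1, Delhi Seoul 1, Delhi Lagos 12, Delhi Sofia 13] → take Cairo Delhi (1); add Cairo.
Step 2: frontier [Cairo Quito 5, Cairo Sofia 6, Cairo Hanoi 8, Delhi Seoul 1, Delhi Lagos 12, Delhi Sofia 13] → take Delhi Seoul (1); add Seoul.
Step 3: frontier [Cairo Quito 5, Cairo Sofia 6, Cairo Hanoi 8, Delhi Lagos 12, Delhi Sofia 13, Seoul Sofia 5, Quito Seoul 7] → take Cairo Quito (5); add Quito.
Step 4: frontier [Cairo Sofia 6, Cairo Hanoi 8, Delhi Lagos 12, Delhi Sofia 13, Quito Sofia 13, Seoul Sofia 5] → take Seoul Sofia (5); add Sofia.
Step 5: frontier [Cairo Hanoi 8, Delhi Lagos 12] → take Cairo Hanoi (8); add Hanoi.
Step 6: frontier [Delhi Lagos 12, Hanoi Lagos 5] → take Hanoi Lagos (5); add Lagos.
The 6th edge added is Hanoi Lagos.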